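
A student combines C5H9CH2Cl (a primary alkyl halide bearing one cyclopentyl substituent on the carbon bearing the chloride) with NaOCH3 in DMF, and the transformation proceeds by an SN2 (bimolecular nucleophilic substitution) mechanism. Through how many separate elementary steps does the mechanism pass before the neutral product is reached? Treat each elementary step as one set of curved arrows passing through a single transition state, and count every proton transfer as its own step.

1

Step 1: Backside attack by CH3O⁻ on the carbon bearing the chloride: the new C–O bond forms as the C–Cl bond breaks, with Walden inversion at carbon.
Total: 1 elementary step.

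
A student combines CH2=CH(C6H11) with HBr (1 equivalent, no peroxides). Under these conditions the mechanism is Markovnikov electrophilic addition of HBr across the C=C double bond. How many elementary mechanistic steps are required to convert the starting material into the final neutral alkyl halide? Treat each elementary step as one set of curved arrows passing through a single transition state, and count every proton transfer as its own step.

3

Step 1: Electrophilic addition begins with the π(C=C) electrons forming a bond to the proton of HBr. Following Markovnikov's rule, the resulting cation is secondary. The H–Br bond breaks heterolytically, releasing Br⁻.
Step 2: A 1,2-hydride shift from the adjacent cyclohexyl carbon moves the positive charge from the secondary centre to an adjacent carbon, generating a more stable tertiary carbocation.
Step 3: Br⁻ captures the cation: a lone pair on Br⁻ fills the empty p orbital, producing the alkyl halide product.
Total: 3 elementary steps.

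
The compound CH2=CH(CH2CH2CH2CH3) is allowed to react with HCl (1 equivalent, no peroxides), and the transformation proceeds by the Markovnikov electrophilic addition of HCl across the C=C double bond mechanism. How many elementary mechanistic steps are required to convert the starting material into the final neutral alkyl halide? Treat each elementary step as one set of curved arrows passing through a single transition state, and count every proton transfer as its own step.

Step 1: Protonation of the alkene by HCl: the π bond acts as the nucleophile and picks up H⁺, giving the more stable (Markovnikov) secondary carbocation. The H–Cl bond breaks heterolytically, releasing Cl⁻.
(No 1,2-shift: no single shift to an adjacent carbon would give a more stable cation.)
Step 2: Cl⁻ captures the cation: a lone pair on Cl⁻ fills the empty p orbital, producing the alkyl halide product.
Total: 2 elementary steps.

2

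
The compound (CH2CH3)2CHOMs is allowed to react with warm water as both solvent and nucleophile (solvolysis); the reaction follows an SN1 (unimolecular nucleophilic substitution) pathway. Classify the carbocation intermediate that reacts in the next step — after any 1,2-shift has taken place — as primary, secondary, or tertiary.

Step 1: Unassisted departure of MsO⁻ (taking the C–O bonding pair) generates a secondary carbocation.
No single 1,2-shift to an adjacent carbon would give a more-substituted cation, so no rearrangement occurs.

secondary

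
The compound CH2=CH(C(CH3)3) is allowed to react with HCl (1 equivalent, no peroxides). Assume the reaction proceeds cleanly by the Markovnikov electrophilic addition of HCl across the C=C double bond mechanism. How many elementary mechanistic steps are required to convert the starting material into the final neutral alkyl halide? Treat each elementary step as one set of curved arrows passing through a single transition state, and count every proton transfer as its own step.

3

Step 1: Protonation of the alkene by HCl: the π bond acts as the nucleophile and picks up H⁺, giving the more stable (Markovnikov) secondary carbocation. The H–Cl bond breaks heterolytically, releasing Cl⁻.
Step 2: A methyl group with its bonding pair migrates from the adjacent tert-butyl carbon to the cationic centre — a 1,2-methyl shift — upgrading the secondary cation to a tertiary one.
Step 3: Nucleophilic attack by Cl⁻ on the carbocation completes the addition, giving R–Cl.
Total: 3 elementary steps.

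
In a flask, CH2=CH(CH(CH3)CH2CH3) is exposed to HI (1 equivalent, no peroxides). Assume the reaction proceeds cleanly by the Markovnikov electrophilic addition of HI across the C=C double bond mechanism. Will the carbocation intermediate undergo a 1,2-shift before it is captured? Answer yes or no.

yes

The first-formed carbocation is secondary.
The adjacent sec-butyl carbon already bears 2 other carbon substituents and has a hydrogen to migrate; after a 1,2-hydride shift from that carbon the positive charge sits on a tertiary centre.
Tertiary is more stable than secondary, so the shift occurs.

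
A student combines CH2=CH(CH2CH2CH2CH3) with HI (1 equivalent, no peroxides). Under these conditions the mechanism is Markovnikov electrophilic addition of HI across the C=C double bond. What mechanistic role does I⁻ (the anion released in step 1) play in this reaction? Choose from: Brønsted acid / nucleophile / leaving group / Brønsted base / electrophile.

Step 2: The I⁻ anion donates a lone pair to the carbocation, forming the new C–I σ-bond and giving the neutral alkyl halide.
I⁻ (the anion released in step 1) donates an electron pair to form a new σ-bond to carbon — it is the nucleophile.

nucleophile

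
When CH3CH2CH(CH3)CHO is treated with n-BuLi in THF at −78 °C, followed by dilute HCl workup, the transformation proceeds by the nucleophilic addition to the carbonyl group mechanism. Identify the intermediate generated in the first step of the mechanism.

tetrahedral alkoxide intermediate

Step 1: the carbanion-like carbon of n-BuLi attacks the sp² carbonyl carbon; the C=O π bond breaks and the electrons end up as a lone pair on the alkoxide oxygen of the tetrahedral intermediate.
After step 1 the species present is a tetrahedral alkoxide intermediate.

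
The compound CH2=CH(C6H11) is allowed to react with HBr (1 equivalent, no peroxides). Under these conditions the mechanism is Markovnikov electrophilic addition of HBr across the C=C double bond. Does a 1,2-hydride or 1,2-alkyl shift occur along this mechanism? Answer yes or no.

The first-formed carbocation is secondary.
The adjacent cyclohexyl carbon already bears 2 other carbon substituents and has a hydrogen to migrate; after a 1,2-hydride shift from that carbon the positive charge sits on a tertiary centre.
Tertiary is more stable than secondary, so the shift occurs.

yes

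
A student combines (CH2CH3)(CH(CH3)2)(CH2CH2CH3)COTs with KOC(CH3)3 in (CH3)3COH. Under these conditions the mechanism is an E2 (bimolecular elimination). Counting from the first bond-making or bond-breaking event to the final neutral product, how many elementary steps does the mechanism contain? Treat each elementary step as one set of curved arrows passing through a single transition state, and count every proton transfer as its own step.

Step 1: The strong base (CH3)3CO⁻ removes a β-hydrogen; in the same concerted event the electrons of the breaking C–H bond form the new π(C=C) bond and the C–O σ-bond breaks, expelling TsO⁻. Anti-periplanar geometry; one transition state.
Total: 1 elementary step.

1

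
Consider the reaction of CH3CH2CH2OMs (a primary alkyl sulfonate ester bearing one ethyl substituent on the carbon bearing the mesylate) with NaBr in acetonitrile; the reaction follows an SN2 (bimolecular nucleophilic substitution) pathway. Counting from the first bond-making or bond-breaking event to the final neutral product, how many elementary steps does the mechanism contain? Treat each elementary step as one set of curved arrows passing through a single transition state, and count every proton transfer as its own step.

Step 1: Br⁻ attacks the back face of the α-carbon while MsO⁻ departs with the C–O bonding pair — a single concerted displacement through a pentacoordinate transition state.
Total: 1 elementary step.

1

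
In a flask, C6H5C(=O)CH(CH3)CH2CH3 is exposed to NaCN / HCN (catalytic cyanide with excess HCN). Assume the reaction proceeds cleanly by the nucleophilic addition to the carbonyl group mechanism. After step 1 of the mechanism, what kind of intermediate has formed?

tetrahedral alkoxide intermediate

Step 1: A lone pair / filled orbital on CN⁻ attacks the electrophilic carbonyl carbon; the π(C=O) electrons shift onto oxygen, producing a tetrahedral alkoxide intermediate.
After step 1 the species present is a tetrahedral alkoxide intermediate.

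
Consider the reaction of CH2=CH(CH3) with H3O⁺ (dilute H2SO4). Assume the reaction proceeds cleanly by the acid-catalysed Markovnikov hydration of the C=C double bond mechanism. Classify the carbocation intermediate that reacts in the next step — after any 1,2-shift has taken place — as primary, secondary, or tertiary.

Step 1: The π electrons of the C=C bond attack a proton of H3O⁺; Markovnikov addition places the new C–H on the less-substituted alkene carbon, so the positive charge ends up on the more-substituted carbon — a secondary carbocation. H2O is released.
No single 1,2-shift to an adjacent carbon would give a more-substituted cation, so no rearrangement occurs.

secondary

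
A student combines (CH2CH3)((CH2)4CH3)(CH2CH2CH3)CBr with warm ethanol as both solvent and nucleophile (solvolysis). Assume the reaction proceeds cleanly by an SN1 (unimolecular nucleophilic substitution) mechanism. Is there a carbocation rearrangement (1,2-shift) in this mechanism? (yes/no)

no

The first-formed carbocation is tertiary.
No single 1,2-shift to an adjacent carbon would produce a more-substituted cation than the one already present, so no rearrangement occurs.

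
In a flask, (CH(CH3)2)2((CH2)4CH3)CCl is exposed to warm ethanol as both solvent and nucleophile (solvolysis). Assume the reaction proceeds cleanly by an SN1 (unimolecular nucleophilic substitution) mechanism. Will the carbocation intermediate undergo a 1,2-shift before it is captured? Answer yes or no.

no

The first-formed carbocation is tertiary.
No single 1,2-shift to an adjacent carbon would produce a more-substituted cation than the one already present, so no rearrangement occurs.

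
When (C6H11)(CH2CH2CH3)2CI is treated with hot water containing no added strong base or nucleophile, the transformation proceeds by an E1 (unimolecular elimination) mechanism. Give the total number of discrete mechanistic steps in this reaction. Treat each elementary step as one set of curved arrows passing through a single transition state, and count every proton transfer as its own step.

Step 1: Rate-determining heterolysis of the C–I bond gives I⁻ and a tertiary carbocation.
(No 1,2-shift: no single shift to an adjacent carbon would give a more stable cation.)
Step 2: A water molecule (solvent) deprotonates a β-carbon; as the C–H bond breaks, those electrons form the new alkene π bond.
Total: 2 elementary steps.

2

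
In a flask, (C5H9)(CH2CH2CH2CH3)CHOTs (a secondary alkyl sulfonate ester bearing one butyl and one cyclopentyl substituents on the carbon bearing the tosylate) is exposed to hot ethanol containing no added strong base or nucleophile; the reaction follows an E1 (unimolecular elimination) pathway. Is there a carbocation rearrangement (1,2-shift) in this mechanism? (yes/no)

yes

The first-formed carbocation is secondary.
The adjacent cyclopentyl carbon already bears 2 other carbon substituents and has a hydrogen to migrate; after a 1,2-hydride shift from that carbon the positive charge sits on a tertiary centre.
Tertiary is more stable than secondary, so the shift occurs.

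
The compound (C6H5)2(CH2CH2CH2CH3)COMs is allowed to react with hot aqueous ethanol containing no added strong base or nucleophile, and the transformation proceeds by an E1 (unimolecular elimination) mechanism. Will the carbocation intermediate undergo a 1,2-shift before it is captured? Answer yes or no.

The first-formed carbocation is tertiary.
No single 1,2-shift to an adjacent carbon would produce a more-substituted cation than the one already present, so no rearrangement occurs.

no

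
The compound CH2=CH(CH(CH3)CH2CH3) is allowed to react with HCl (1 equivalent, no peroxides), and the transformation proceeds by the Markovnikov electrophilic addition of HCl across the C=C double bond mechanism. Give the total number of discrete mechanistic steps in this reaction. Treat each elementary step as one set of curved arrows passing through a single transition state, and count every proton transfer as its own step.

3

Step 1: The π electrons of the C=C bond attack a proton of HCl; Markovnikov addition places the new C–H on the less-substituted alkene carbon, so the positive charge ends up on the more-substituted carbon — a secondary carbocation. The H–Cl bond breaks heterolytically, releasing Cl⁻.
Step 2: A 1,2-hydride shift from the adjacent sec-butyl carbon moves the positive charge from the secondary centre to an adjacent carbon, generating a more stable tertiary carbocation.
Step 3: Cl⁻ captures the cation: a lone pair on Cl⁻ fills the empty p orbital, producing the alkyl halide product.
Total: 3 elementary steps.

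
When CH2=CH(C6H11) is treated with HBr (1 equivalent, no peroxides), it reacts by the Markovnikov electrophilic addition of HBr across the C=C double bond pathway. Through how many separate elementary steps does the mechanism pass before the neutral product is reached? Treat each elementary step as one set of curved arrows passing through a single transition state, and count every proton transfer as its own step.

3

Step 1: The π electrons of the C=C bond attack a proton of HBr; Markovnikov addition places the new C–H on the less-substituted alkene carbon, so the positive charge ends up on the more-substituted carbon — a secondary carbocation. The H–Br bond breaks heterolytically, releasing Br⁻.
Step 2: A 1,2-hydride shift from the adjacent cyclohexyl carbon moves the positive charge from the secondary centre to an adjacent carbon, generating a more stable tertiary carbocation.
Step 3: The Br⁻ anion donates a lone pair to the carbocation, forming the new C–Br σ-bond and giving the neutral alkyl halide.
Total: 3 elementary steps.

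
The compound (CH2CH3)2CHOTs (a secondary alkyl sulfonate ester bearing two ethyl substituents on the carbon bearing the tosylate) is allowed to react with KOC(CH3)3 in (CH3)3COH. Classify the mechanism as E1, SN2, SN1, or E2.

Conditions: a strong/bulky base with a secondary substrate bearing a β-hydrogen.
These conditions are the textbook signature of the E2 pathway.
A strong (often hindered) base removes a β-H in concert with loss of the leaving group — bimolecular elimination.

E2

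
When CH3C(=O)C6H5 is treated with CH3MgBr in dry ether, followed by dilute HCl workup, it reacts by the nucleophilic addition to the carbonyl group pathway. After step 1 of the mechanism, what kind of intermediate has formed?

tetrahedral alkoxide intermediate

Step 1: the carbanion-like carbon of CH3MgBr attacks the sp² carbonyl carbon; the C=O π bond breaks and the electrons end up as a lone pair on the alkoxide oxygen of the tetrahedral intermediate.
After step 1 the species present is a tetrahedral alkoxide intermediate.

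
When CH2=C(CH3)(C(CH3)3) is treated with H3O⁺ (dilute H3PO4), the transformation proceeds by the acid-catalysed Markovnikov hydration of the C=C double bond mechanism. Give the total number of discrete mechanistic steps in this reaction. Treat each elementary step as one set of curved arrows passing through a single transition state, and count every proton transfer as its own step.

Step 1: The π electrons of the C=C bond attack a proton of H3O⁺; Markovnikov addition places the new C–H on the less-substituted alkene carbon, so the positive charge ends up on the more-substituted carbon — a tertiary carbocation. H2O is released.
(No 1,2-shift: no single shift to an adjacent carbon would give a more stable cation.)
Step 2: Nucleophilic capture of the cation by H2O produces the protonated alcohol (an oxonium ion).
Step 3: Deprotonation of the oxonium ion by a water molecule delivers the neutral alcohol and regenerates the acid catalyst.
Total: 3 elementary steps.

3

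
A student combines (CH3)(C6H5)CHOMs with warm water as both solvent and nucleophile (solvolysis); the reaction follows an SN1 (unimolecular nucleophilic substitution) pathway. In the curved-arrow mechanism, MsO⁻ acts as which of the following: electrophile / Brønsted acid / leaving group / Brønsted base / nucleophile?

leaving group

Step 1: The C–O bond breaks with both electrons going to the mesylate; MsO⁻ leaves and a secondary carbocation remains.
MsO⁻ departs with both electrons of the breaking σ-bond — that is the definition of a leaving group.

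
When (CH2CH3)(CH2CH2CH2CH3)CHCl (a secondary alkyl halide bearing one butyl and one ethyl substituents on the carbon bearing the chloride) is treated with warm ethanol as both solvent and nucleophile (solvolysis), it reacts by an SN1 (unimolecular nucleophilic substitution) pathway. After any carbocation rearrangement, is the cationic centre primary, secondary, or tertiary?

secondary

Step 1: Rate-determining heterolysis of the C–Cl bond gives Cl⁻ and a secondary carbocation.
No single 1,2-shift to an adjacent carbon would give a more-substituted cation, so no rearrangement occurs.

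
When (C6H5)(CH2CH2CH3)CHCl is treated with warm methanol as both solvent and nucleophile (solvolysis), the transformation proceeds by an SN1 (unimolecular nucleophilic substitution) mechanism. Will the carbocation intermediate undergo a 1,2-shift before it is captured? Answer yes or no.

no

The first-formed carbocation is secondary.
No single 1,2-shift to an adjacent carbon would produce a more-substituted cation than the one already present, so no rearrangement occurs.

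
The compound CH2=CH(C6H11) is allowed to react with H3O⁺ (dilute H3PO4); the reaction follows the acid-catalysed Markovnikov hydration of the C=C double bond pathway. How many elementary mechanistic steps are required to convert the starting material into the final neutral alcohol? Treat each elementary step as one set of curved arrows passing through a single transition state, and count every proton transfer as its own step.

Step 1: Protonation of the alkene by H3O⁺: the π bond acts as the nucleophile and picks up H⁺, giving the more stable (Markovnikov) secondary carbocation. H2O is released.
Step 2: A 1,2-hydride shift from the adjacent cyclohexyl carbon moves the positive charge from the secondary centre to an adjacent carbon, generating a more stable tertiary carbocation.
Step 3: Water acts as the nucleophile: an oxygen lone pair bonds to the cationic carbon, giving an oxonium-ion intermediate.
Step 4: Proton transfer from the O–H of the oxonium ion to H2O completes the catalytic cycle and yields the alcohol.
Total: 4 elementary steps.

4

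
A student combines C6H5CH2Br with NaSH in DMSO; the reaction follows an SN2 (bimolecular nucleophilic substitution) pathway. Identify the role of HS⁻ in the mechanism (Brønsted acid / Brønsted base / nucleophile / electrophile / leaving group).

Step 1: HS⁻ attacks the back face of the α-carbon while Br⁻ departs with the C–Br bonding pair — a single concerted displacement through a pentacoordinate transition state.
HS⁻ donates an electron pair to form a new σ-bond to carbon — it is the nucleophile.

nucleophile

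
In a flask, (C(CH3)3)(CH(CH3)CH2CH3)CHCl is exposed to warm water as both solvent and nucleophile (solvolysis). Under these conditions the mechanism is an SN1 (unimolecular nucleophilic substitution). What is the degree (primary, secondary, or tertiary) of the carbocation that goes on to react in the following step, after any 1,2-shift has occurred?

Step 1: The C–Cl bond breaks with both electrons going to the chloride; Cl⁻ leaves and a secondary carbocation remains.
Step 2: A 1,2-hydride shift from the adjacent sec-butyl carbon moves the positive charge from the secondary centre to an adjacent carbon, generating a more stable tertiary carbocation.
The cation rearranges from secondary to tertiary via a 1,2-hydride shift from the adjacent sec-butyl carbon; the tertiary cation is what reacts next.

tertiary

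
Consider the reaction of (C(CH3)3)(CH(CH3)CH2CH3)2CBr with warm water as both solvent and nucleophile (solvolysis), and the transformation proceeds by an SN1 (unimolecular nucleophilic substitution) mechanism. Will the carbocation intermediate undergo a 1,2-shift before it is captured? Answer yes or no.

The first-formed carbocation is tertiary.
No single 1,2-shift to an adjacent carbon would produce a more-substituted cation than the one already present, so no rearrangement occurs.

no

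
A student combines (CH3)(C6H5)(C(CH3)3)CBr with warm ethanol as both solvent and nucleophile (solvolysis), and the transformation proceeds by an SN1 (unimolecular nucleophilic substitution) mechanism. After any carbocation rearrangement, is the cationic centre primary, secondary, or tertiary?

tertiary

Step 1: Unassisted departure of Br⁻ (taking the C–Br bonding pair) generates a tertiary carbocation.
No single 1,2-shift to an adjacent carbon would give a more-substituted cation, so no rearrangement occurs.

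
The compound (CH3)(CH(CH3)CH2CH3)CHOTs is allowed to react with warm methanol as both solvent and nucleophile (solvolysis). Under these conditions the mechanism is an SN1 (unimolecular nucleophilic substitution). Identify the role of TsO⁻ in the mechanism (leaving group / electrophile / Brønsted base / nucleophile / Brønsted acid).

Step 1: The C–O bond breaks with both electrons going to the tosylate; TsO⁻ leaves and a secondary carbocation remains.
TsO⁻ departs with both electrons of the breaking σ-bond — that is the definition of a leaving group.

leaving group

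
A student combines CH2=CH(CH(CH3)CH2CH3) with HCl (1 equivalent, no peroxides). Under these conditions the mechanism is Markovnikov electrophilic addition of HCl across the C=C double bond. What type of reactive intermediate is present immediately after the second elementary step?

tertiary carbocation

Step 1: Protonation of the alkene by HCl: the π bond acts as the nucleophile and picks up H⁺, giving the more stable (Markovnikov) secondary carbocation. The H–Cl bond breaks heterolytically, releasing Cl⁻.
Step 2: A hydride (H with its bonding pair) migrates from the adjacent sec-butyl carbon to the cationic centre — a 1,2-hydride shift — upgrading the secondary cation to a tertiary one.
After step 2 the species present is a tertiary carbocation.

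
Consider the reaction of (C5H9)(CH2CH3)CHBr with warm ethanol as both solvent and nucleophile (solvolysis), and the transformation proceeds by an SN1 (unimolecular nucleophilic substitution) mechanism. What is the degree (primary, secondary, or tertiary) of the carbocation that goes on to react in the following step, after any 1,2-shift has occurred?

Step 1: Unassisted departure of Br⁻ (taking the C–Br bonding pair) generates a secondary carbocation.
Step 2: A 1,2-hydride shift from the adjacent cyclopentyl carbon moves the positive charge from the secondary centre to an adjacent carbon, generating a more stable tertiary carbocation.
The cation rearranges from secondary to tertiary via a 1,2-hydride shift from the adjacent cyclopentyl carbon; the tertiary cation is what reacts next.

tertiary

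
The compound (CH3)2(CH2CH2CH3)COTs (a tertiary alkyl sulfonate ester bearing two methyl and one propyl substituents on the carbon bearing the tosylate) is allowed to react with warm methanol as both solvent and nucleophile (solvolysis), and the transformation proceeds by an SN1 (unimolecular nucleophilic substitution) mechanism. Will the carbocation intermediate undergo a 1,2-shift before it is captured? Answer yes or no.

no

The first-formed carbocation is tertiary.
No single 1,2-shift to an adjacent carbon would produce a more-substituted cation than the one already present, so no rearrangement occurs.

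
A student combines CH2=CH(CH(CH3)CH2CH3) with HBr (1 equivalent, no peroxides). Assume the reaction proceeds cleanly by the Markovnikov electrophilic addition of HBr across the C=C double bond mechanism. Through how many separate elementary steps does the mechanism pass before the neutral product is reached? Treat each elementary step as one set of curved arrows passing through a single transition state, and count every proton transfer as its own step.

3

Step 1: Electrophilic addition begins with the π(C=C) electrons forming a bond to the proton of HBr. Following Markovnikov's rule, the resulting cation is secondary. The H–Br bond breaks heterolytically, releasing Br⁻.
Step 2: A 1,2-hydride shift from the adjacent sec-butyl carbon moves the positive charge from the secondary centre to an adjacent carbon, generating a more stable tertiary carbocation.
Step 3: Nucleophilic attack by Br⁻ on the carbocation completes the addition, giving R–Br.
Total: 3 elementary steps.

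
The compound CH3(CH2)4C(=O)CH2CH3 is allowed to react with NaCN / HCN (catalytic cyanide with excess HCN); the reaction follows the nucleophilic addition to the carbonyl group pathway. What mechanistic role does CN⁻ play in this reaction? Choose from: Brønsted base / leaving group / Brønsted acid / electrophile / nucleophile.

nucleophile

Step 1: CN⁻ attacks the sp² carbonyl carbon; the C=O π bond breaks and the electrons end up as a lone pair on the alkoxide oxygen of the tetrahedral intermediate.
CN⁻ donates an electron pair to form a new σ-bond to carbon — it is the nucleophile.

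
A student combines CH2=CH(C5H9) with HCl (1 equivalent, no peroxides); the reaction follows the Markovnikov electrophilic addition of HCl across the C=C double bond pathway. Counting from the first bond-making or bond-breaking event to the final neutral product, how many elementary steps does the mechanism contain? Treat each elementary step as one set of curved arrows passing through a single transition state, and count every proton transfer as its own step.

3

Step 1: Protonation of the alkene by HCl: the π bond acts as the nucleophile and picks up H⁺, giving the more stable (Markovnikov) secondary carbocation. The H–Cl bond breaks heterolytically, releasing Cl⁻.
Step 2: A 1,2-hydride shift from the adjacent cyclopentyl carbon moves the positive charge from the secondary centre to an adjacent carbon, generating a more stable tertiary carbocation.
Step 3: Cl⁻ captures the cation: a lone pair on Cl⁻ fills the empty p orbital, producing the alkyl halide product.
Total: 3 elementary steps.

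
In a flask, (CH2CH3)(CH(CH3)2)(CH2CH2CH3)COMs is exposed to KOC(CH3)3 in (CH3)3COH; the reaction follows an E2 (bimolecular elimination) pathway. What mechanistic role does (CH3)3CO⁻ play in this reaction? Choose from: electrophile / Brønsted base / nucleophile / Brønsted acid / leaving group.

Step 1: The strong base (CH3)3CO⁻ removes a β-hydrogen; in the same concerted event the electrons of the breaking C–H bond form the new π(C=C) bond and the C–O σ-bond breaks, expelling MsO⁻. Anti-periplanar geometry; one transition state.
(CH3)3CO⁻ accepts a proton in a proton-transfer step — a Brønsted base.

Brønsted base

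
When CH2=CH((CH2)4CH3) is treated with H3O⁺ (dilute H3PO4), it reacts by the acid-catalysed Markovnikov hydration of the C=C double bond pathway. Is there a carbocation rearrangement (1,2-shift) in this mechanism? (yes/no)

no

The first-formed carbocation is secondary.
No single 1,2-shift to an adjacent carbon would produce a more-substituted cation than the one already present, so no rearrangement occurs.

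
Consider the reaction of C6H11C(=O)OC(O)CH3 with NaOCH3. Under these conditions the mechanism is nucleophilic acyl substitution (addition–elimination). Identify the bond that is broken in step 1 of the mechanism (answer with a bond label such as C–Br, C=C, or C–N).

Step 1: Nucleophilic addition of CH3O⁻ to the acyl carbon breaks the π(C=O) bond and yields a tetrahedral, anionic intermediate.
The bond broken in this step is the π(C=O) bond.

π(C=O)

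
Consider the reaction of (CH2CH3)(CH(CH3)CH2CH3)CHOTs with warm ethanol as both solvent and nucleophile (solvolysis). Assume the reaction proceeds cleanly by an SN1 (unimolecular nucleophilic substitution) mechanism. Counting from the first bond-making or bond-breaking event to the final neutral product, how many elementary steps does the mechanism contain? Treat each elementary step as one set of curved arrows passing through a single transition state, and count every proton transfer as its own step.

4

Step 1: Rate-determining heterolysis of the C–O bond gives TsO⁻ and a secondary carbocation.
Step 2: A 1,2-hydride shift from the adjacent sec-butyl carbon moves the positive charge from the secondary centre to an adjacent carbon, generating a more stable tertiary carbocation.
Step 3: Nucleophilic capture: the oxygen of CH3CH2OH bonds to the cationic carbon, producing an oxonium-ion intermediate.
Step 4: Proton transfer from the O–H of the oxonium ion to a solvent molecule delivers the neutral ether.
Total: 4 elementary steps.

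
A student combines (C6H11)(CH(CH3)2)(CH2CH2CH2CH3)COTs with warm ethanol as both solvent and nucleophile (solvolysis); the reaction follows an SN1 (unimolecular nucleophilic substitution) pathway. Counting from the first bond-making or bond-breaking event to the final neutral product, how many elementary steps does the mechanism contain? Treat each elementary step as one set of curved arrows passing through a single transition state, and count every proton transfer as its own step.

Step 1: Unassisted departure of TsO⁻ (taking the C–O bonding pair) generates a tertiary carbocation.
(No 1,2-shift: no single shift to an adjacent carbon would give a more stable cation.)
Step 2: Nucleophilic capture: the oxygen of CH3CH2OH bonds to the cationic carbon, producing an oxonium-ion intermediate.
Step 3: Deprotonation of the oxonium oxygen by solvent ethanol yields the neutral ether.
Total: 3 elementary steps.

3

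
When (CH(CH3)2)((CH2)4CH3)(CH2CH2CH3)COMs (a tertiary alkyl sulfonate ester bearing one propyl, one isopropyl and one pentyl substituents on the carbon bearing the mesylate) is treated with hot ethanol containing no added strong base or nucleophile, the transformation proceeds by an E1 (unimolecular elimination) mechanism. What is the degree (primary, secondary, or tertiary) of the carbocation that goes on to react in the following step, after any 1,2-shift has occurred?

tertiary

Step 1: Rate-determining heterolysis of the C–O bond gives MsO⁻ and a tertiary carbocation.
No single 1,2-shift to an adjacent carbon would give a more-substituted cation, so no rearrangement occurs.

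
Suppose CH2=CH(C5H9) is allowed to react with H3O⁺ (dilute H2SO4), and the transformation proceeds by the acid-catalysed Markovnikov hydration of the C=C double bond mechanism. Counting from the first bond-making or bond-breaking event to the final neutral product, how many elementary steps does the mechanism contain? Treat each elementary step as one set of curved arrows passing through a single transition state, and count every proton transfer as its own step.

Step 1: Protonation of the alkene by H3O⁺: the π bond acts as the nucleophile and picks up H⁺, giving the more stable (Markovnikov) secondary carbocation. H2O is released.
Step 2: Carbocation rearrangement: a 1,2-hydride shift from the adjacent cyclopentyl carbon converts the initially-formed secondary cation into the more stable tertiary cation.
Step 3: Water acts as the nucleophile: an oxygen lone pair bonds to the cationic carbon, giving an oxonium-ion intermediate.
Step 4: H2O removes a proton from the oxonium oxygen, regenerating H3O⁺ and giving the neutral alcohol.
Total: 4 elementary steps.

4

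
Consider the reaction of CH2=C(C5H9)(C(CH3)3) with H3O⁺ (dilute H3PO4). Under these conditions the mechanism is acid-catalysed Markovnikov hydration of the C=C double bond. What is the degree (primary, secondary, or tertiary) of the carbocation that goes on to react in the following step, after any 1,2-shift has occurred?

Step 1: Protonation of the alkene by H3O⁺: the π bond acts as the nucleophile and picks up H⁺, giving the more stable (Markovnikov) tertiary carbocation. H2O is released.
No single 1,2-shift to an adjacent carbon would give a more-substituted cation, so no rearrangement occurs.

tertiary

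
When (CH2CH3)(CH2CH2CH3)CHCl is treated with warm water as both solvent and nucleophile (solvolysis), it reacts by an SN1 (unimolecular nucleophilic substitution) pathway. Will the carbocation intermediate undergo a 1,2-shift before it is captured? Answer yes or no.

no

The first-formed carbocation is secondary.
No single 1,2-shift to an adjacent carbon would produce a more-substituted cation than the one already present, so no rearrangement occurs.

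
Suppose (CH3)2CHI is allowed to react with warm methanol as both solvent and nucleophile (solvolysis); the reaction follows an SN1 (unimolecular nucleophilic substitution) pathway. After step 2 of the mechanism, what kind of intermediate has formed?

oxonium ion

Step 1: The C–I bond breaks with both electrons going to the iodide; I⁻ leaves and a secondary carbocation remains.
Step 2: A lone pair on the oxygen of CH3OH attacks the carbocation, forming a new C–O σ-bond and an oxonium ion.
After step 2 the species present is an oxonium ion.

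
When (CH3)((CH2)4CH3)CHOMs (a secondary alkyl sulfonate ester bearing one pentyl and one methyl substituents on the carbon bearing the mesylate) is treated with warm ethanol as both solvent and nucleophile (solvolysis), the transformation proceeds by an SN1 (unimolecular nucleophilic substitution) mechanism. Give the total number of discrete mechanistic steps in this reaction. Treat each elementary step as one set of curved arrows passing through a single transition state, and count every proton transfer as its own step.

Step 1: The C–O bond breaks with both electrons going to the mesylate; MsO⁻ leaves and a secondary carbocation remains.
(No 1,2-shift: no single shift to an adjacent carbon would give a more stable cation.)
Step 2: A lone pair on the oxygen of CH3CH2OH attacks the carbocation, forming a new C–O σ-bond and an oxonium ion.
Step 3: A second solvent molecule removes the proton on oxygen, giving the neutral ether product.
Total: 3 elementary steps.

3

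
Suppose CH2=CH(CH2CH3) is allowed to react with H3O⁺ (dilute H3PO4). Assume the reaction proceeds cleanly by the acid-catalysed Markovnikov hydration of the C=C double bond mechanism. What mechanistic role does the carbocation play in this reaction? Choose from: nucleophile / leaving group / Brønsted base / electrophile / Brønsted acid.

Step 2: Nucleophilic capture of the cation by H2O produces the protonated alcohol (an oxonium ion).
The carbocation accepts an electron pair into an empty or π* orbital — it is the electrophile.

electrophile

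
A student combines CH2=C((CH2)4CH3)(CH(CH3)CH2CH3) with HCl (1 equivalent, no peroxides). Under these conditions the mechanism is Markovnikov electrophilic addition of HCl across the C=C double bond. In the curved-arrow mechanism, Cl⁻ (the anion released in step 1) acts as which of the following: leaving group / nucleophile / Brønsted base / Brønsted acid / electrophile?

Step 2: Nucleophilic attack by Cl⁻ on the carbocation completes the addition, giving R–Cl.
Cl⁻ (the anion released in step 1) donates an electron pair to form a new σ-bond to carbon — it is the nucleophile.

nucleophile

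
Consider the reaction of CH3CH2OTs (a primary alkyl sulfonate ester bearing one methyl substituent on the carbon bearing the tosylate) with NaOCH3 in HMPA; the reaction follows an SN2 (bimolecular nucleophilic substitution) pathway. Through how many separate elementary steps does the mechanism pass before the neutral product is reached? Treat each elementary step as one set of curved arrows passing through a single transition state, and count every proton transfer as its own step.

Step 1: Backside attack by CH3O⁻ on the carbon bearing the tosylate: the new C–O bond forms as the C–O bond breaks, with Walden inversion at carbon.
Total: 1 elementary step.

1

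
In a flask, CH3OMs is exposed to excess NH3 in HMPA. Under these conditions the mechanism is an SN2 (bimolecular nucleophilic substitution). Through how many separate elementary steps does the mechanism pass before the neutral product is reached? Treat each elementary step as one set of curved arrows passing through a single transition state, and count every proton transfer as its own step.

Step 1: A lone pair on the N of NH3 attacks the α-carbon from the back side while the C–O bond breaks; both bonding electrons leave with MsO⁻. The product of this concerted step is an alkylammonium ion.
Step 2: A second equivalent of NH3 removes a proton from the N, giving the neutral product.
Total: 2 elementary steps.

2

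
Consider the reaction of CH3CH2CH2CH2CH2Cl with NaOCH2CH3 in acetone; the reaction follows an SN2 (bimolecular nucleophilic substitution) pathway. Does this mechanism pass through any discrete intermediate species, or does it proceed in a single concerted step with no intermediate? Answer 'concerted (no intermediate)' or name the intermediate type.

Backside attack by CH3CH2O⁻ on the carbon bearing the chloride: the new C–O bond forms as the C–Cl bond breaks, with Walden inversion at carbon.
All bond changes occur in one transition state; no discrete intermediate is formed.

concerted (no intermediate)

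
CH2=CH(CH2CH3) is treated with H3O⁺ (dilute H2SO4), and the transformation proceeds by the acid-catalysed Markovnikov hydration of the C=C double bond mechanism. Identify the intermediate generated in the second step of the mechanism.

Step 1: The π electrons of the C=C bond attack a proton of H3O⁺; Markovnikov addition places the new C–H on the less-substituted alkene carbon, so the positive charge ends up on the more-substituted carbon — a secondary carbocation. H2O is released.
Step 2: Water acts as the nucleophile: an oxygen lone pair bonds to the cationic carbon, giving an oxonium-ion intermediate.
After step 2 the species present is an oxonium ion.

oxonium ion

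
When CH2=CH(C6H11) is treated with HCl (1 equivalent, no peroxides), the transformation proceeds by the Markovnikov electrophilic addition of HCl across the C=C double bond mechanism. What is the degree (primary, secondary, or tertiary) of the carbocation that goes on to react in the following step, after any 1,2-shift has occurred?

tertiary

Step 1: Electrophilic addition begins with the π(C=C) electrons forming a bond to the proton of HCl. Following Markovnikov's rule, the resulting cation is secondary. The H–Cl bond breaks heterolytically, releasing Cl⁻.
Step 2: Carbocation rearrangement: a 1,2-hydride shift from the adjacent cyclohexyl carbon converts the initially-formed secondary cation into the more stable tertiary cation.
The cation rearranges from secondary to tertiary via a 1,2-hydride shift from the adjacent cyclohexyl carbon; the tertiary cation is what reacts next.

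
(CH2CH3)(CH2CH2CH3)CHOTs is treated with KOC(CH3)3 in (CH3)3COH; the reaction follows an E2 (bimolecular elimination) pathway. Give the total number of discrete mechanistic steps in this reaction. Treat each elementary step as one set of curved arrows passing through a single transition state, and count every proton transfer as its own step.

1

Step 1: In one step, (CH3)3CO⁻ pulls off a β-proton, the C–O bond cleaves, and a C=C double bond forms between the α- and β-carbons (E2, anti elimination).
Total: 1 elementary step.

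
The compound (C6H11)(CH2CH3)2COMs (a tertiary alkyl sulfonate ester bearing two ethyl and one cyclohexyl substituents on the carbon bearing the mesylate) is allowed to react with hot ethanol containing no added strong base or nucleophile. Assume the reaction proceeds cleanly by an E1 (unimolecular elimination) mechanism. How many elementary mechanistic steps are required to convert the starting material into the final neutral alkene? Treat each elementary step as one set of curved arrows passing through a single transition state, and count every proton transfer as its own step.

2

Step 1: The C–O bond breaks with both electrons going to the mesylate; MsO⁻ leaves and a tertiary carbocation remains.
(No 1,2-shift: no single shift to an adjacent carbon would give a more stable cation.)
Step 2: Loss of a β-proton to an ethanol molecule of the solvent: the C–H bonding pair collapses toward the cationic carbon to form the C=C π bond, yielding the alkene.
Total: 2 elementary steps.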